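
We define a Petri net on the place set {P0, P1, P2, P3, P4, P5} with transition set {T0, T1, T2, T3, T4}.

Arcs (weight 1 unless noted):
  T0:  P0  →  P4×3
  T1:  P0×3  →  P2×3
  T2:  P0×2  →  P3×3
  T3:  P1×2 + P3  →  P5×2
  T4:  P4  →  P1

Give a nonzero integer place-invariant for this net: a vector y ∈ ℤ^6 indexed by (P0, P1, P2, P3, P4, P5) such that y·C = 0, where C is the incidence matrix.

y = (P0:3, P1:1, P2:3, P3:2, P4:1, P5:2)

Incidence matrix C (rows=places, cols=transitions):
       T0   T1   T2   T3   T4
   P0  -1   -3   -2    0    0
   P1   0    0    0   -2    1
   P2   0    3    0    0    0
   P3   0    0    3   -1    0
   P4   3    0    0    0   -1
   P5   0    0    0    2    0

Candidate y = [3, 1, 3, 2, 1, 2]; check y·C column-wise:
  col T0: 3·-1 + 1·0 + 3·0 + 2·0 + 1·3 + 2·0 = 0
  col T1: 3·-3 + 1·0 + 3·3 + 2·0 + 1·0 + 2·0 = 0
  col T2: 3·-2 + 1·0 + 3·0 + 2·3 + 1·0 + 2·0 = 0
  col T3: 3·0 + 1·-2 + 3·0 + 2·-1 + 1·0 + 2·2 = 0
  col T4: 3·0 + 1·1 + 3·0 + 2·0 + 1·-1 + 2·0 = 0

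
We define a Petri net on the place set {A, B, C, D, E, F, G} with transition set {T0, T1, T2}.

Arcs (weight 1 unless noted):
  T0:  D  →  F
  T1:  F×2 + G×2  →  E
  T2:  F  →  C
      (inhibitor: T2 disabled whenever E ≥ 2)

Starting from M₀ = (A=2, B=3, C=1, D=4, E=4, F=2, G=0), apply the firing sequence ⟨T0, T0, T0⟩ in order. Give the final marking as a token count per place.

step 1: fire T0:  (A=2, B=3, C=1, D=4, E=4, F=2, G=0) → (A=2, B=3, C=1, D=3, E=4, F=3, G=0)
step 2: fire T0:  (A=2, B=3, C=1, D=3, E=4, F=3, G=0) → (A=2, B=3, C=1, D=2, E=4, F=4, G=0)
step 3: fire T0:  (A=2, B=3, C=1, D=2, E=4, F=4, G=0) → (A=2, B=3, C=1, D=1, E=4, F=5, G=0)

(A=2, B=3, C=1, D=1, E=4, F=5, G=0)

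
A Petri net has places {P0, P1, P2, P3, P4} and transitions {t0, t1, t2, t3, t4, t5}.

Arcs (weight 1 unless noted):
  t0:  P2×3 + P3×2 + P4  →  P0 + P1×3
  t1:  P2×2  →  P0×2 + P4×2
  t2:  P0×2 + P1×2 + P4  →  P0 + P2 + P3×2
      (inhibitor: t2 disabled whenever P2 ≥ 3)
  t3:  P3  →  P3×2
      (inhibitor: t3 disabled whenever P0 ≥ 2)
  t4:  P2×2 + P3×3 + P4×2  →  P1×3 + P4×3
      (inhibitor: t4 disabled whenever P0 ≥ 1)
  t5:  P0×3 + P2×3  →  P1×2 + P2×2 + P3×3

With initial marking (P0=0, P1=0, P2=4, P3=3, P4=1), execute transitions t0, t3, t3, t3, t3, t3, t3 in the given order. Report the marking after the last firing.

step 1: fire t0:  (P0=0, P1=0, P2=4, P3=3, P4=1) → (P0=1, P1=3, P2=1, P3=1, P4=0)
step 2: fire t3:  (P0=1, P1=3, P2=1, P3=1, P4=0) → (P0=1, P1=3, P2=1, P3=2, P4=0)
step 3: fire t3:  (P0=1, P1=3, P2=1, P3=2, P4=0) → (P0=1, P1=3, P2=1, P3=3, P4=0)
step 4: fire t3:  (P0=1, P1=3, P2=1, P3=3, P4=0) → (P0=1, P1=3, P2=1, P3=4, P4=0)
step 5: fire t3:  (P0=1, P1=3, P2=1, P3=4, P4=0) → (P0=1, P1=3, P2=1, P3=5, P4=0)
step 6: fire t3:  (P0=1, P1=3, P2=1, P3=5, P4=0) → (P0=1, P1=3, P2=1, P3=6, P4=0)
step 7: fire t3:  (P0=1, P1=3, P2=1, P3=6, P4=0) → (P0=1, P1=3, P2=1, P3=7, P4=0)

(P0=1, P1=3, P2=1, P3=7, P4=0)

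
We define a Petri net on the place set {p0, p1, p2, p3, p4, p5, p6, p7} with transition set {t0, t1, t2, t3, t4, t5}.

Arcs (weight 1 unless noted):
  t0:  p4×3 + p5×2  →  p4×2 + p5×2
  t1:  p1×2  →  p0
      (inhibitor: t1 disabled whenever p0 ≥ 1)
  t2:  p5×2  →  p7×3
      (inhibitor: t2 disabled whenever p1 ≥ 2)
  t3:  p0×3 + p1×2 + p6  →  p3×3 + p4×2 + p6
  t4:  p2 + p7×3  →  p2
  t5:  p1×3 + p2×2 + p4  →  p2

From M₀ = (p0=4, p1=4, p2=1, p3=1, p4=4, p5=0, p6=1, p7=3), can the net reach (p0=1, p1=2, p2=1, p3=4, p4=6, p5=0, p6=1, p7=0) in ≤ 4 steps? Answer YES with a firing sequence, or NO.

YES — reachable via ⟨t3, t4⟩ (2 firings)

step 1: fire t3:  (p0=4, p1=4, p2=1, p3=1, p4=4, p5=0, p6=1, p7=3) → (p0=1, p1=2, p2=1, p3=4, p4=6, p5=0, p6=1, p7=3)
step 2: fire t4:  (p0=1, p1=2, p2=1, p3=4, p4=6, p5=0, p6=1, p7=3) → (p0=1, p1=2, p2=1, p3=4, p4=6, p5=0, p6=1, p7=0)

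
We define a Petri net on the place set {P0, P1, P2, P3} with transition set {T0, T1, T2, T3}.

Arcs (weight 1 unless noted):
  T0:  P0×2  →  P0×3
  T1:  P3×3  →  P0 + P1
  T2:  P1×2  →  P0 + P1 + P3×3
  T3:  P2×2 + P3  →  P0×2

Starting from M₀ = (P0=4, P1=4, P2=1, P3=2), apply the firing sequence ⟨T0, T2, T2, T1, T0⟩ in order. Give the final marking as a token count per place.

step 1: fire T0:  (P0=4, P1=4, P2=1, P3=2) → (P0=5, P1=4, P2=1, P3=2)
step 2: fire T2:  (P0=5, P1=4, P2=1, P3=2) → (P0=6, P1=3, P2=1, P3=5)
step 3: fire T2:  (P0=6, P1=3, P2=1, P3=5) → (P0=7, P1=2, P2=1, P3=8)
step 4: fire T1:  (P0=7, P1=2, P2=1, P3=8) → (P0=8, P1=3, P2=1, P3=5)
step 5: fire T0:  (P0=8, P1=3, P2=1, P3=5) → (P0=9, P1=3, P2=1, P3=5)

(P0=9, P1=3, P2=1, P3=5)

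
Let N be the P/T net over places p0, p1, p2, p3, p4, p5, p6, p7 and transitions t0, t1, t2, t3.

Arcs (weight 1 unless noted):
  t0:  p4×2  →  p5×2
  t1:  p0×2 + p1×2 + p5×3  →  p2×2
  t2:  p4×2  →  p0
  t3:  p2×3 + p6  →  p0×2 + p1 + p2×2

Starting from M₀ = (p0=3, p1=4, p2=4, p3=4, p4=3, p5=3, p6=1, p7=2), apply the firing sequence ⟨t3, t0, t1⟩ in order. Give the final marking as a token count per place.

step 1: fire t3:  (p0=3, p1=4, p2=4, p3=4, p4=3, p5=3, p6=1, p7=2) → (p0=5, p1=5, p2=3, p3=4, p4=3, p5=3, p6=0, p7=2)
step 2: fire t0:  (p0=5, p1=5, p2=3, p3=4, p4=3, p5=3, p6=0, p7=2) → (p0=5, p1=5, p2=3, p3=4, p4=1, p5=5, p6=0, p7=2)
step 3: fire t1:  (p0=5, p1=5, p2=3, p3=4, p4=1, p5=5, p6=0, p7=2) → (p0=3, p1=3, p2=5, p3=4, p4=1, p5=2, p6=0, p7=2)

(p0=3, p1=3, p2=5, p3=4, p4=1, p5=2, p6=0, p7=2)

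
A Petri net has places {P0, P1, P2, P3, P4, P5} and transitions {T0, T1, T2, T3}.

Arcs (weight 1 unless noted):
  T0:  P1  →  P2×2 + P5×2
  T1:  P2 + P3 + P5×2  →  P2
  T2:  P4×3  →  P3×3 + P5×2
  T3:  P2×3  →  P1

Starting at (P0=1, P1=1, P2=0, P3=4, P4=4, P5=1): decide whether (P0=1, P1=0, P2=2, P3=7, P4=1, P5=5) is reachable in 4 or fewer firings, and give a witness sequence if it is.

step 1: fire T0:  (P0=1, P1=1, P2=0, P3=4, P4=4, P5=1) → (P0=1, P1=0, P2=2, P3=4, P4=4, P5=3)
step 2: fire T2:  (P0=1, P1=0, P2=2, P3=4, P4=4, P5=3) → (P0=1, P1=0, P2=2, P3=7, P4=1, P5=5)

YES — reachable via ⟨T0, T2⟩ (2 firings)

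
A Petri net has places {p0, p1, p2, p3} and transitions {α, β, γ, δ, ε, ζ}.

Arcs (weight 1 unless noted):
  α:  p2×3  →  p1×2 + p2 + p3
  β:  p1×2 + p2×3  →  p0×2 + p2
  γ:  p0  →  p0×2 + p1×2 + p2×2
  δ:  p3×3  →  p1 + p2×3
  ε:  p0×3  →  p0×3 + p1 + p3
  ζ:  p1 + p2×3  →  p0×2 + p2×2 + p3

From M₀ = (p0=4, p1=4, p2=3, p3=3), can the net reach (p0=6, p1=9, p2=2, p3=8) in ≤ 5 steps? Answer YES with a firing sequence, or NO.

depth 0: 1 marking
depth 1: 7 markings reached so far
depth 2: 21 markings reached so far
depth 3: 55 markings reached so far
depth 4: 118 markings reached so far
depth 5: 233 markings reached so far
target is not among the 233 markings reachable within 5 steps

NO — not reachable within 5 firings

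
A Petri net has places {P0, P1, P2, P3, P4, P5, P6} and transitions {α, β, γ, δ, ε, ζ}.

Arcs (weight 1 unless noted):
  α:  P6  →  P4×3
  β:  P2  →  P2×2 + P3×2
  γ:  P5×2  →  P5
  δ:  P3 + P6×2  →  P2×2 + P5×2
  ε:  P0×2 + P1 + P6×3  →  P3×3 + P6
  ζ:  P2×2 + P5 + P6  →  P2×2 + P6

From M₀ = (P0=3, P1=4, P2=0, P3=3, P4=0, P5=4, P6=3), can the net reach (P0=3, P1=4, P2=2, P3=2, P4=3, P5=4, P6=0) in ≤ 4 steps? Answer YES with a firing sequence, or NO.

step 1: fire α:  (P0=3, P1=4, P2=0, P3=3, P4=0, P5=4, P6=3) → (P0=3, P1=4, P2=0, P3=3, P4=3, P5=4, P6=2)
step 2: fire γ:  (P0=3, P1=4, P2=0, P3=3, P4=3, P5=4, P6=2) → (P0=3, P1=4, P2=0, P3=3, P4=3, P5=3, P6=2)
step 3: fire γ:  (P0=3, P1=4, P2=0, P3=3, P4=3, P5=3, P6=2) → (P0=3, P1=4, P2=0, P3=3, P4=3, P5=2, P6=2)
step 4: fire δ:  (P0=3, P1=4, P2=0, P3=3, P4=3, P5=2, P6=2) → (P0=3, P1=4, P2=2, P3=2, P4=3, P5=4, P6=0)

YES — reachable via ⟨α, γ, γ, δ⟩ (4 firings)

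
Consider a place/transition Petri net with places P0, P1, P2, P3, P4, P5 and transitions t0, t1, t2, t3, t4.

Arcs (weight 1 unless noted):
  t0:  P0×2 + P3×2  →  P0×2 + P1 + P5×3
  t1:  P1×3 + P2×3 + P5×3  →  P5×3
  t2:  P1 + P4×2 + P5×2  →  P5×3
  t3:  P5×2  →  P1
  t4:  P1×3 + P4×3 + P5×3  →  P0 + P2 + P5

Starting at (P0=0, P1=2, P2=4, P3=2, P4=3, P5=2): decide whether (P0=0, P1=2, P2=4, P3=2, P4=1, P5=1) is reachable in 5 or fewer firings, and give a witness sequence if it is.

step 1: fire t2:  (P0=0, P1=2, P2=4, P3=2, P4=3, P5=2) → (P0=0, P1=1, P2=4, P3=2, P4=1, P5=3)
step 2: fire t3:  (P0=0, P1=1, P2=4, P3=2, P4=1, P5=3) → (P0=0, P1=2, P2=4, P3=2, P4=1, P5=1)

YES — reachable via ⟨t2, t3⟩ (2 firings)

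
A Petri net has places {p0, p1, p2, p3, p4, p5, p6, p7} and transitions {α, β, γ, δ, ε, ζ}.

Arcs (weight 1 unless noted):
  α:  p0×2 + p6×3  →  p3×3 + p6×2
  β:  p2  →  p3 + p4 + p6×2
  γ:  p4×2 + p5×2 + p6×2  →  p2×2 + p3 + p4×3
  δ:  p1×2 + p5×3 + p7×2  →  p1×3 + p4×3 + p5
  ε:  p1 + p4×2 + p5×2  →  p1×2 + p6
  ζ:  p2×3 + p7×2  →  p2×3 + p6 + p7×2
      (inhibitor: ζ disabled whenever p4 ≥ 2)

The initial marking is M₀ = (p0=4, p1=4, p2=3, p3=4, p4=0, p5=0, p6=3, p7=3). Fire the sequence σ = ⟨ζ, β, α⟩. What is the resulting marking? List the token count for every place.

step 1: fire ζ:  (p0=4, p1=4, p2=3, p3=4, p4=0, p5=0, p6=3, p7=3) → (p0=4, p1=4, p2=3, p3=4, p4=0, p5=0, p6=4, p7=3)
step 2: fire β:  (p0=4, p1=4, p2=3, p3=4, p4=0, p5=0, p6=4, p7=3) → (p0=4, p1=4, p2=2, p3=5, p4=1, p5=0, p6=6, p7=3)
step 3: fire α:  (p0=4, p1=4, p2=2, p3=5, p4=1, p5=0, p6=6, p7=3) → (p0=2, p1=4, p2=2, p3=8, p4=1, p5=0, p6=5, p7=3)

(p0=2, p1=4, p2=2, p3=8, p4=1, p5=0, p6=5, p7=3)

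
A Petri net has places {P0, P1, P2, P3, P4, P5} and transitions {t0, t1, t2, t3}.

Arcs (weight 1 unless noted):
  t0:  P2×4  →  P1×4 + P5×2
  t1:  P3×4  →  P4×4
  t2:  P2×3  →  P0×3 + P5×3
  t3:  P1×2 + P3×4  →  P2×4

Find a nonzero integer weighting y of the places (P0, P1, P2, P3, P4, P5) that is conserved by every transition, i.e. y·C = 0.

y = (P0:2, P1:2, P2:2, P3:1, P4:1, P5:0)

Incidence matrix C (rows=places, cols=transitions):
       t0   t1   t2   t3
   P0   0    0    3    0
   P1   4    0    0   -2
   P2  -4    0   -3    4
   P3   0   -4    0   -4
   P4   0    4    0    0
   P5   2    0    3    0

Candidate y = [2, 2, 2, 1, 1, 0]; check y·C column-wise:
  col t0: 2·0 + 2·4 + 2·-4 + 1·0 + 1·0 + 0·2 = 0
  col t1: 2·0 + 2·0 + 2·0 + 1·-4 + 1·4 = 0
  col t2: 2·3 + 2·0 + 2·-3 + 1·0 + 1·0 + 0·3 = 0
  col t3: 2·0 + 2·-2 + 2·4 + 1·-4 + 1·0 = 0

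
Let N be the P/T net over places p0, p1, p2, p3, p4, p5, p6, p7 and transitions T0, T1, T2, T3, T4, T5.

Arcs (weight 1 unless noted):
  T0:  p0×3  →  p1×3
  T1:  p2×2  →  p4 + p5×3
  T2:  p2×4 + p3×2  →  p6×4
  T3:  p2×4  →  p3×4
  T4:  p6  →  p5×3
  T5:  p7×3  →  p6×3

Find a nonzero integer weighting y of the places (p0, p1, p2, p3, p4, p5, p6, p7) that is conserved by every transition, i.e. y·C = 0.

Incidence matrix C (rows=places, cols=transitions):
       T0   T1   T2   T3   T4   T5
   p0  -3    0    0    0    0    0
   p1   3    0    0    0    0    0
   p2   0   -2   -4   -4    0    0
   p3   0    0   -2    4    0    0
   p4   0    1    0    0    0    0
   p5   0    3    0    0    3    0
   p6   0    0    4    0   -1    3
   p7   0    0    0    0    0   -3

Candidate y = [1, 1, 0, 0, 0, 0, 0, 0]; check y·C column-wise:
  col T0: 1·-3 + 1·3 = 0
  col T1: 1·0 + 1·0 + 0·-2 + 0·1 + 0·3 = 0
  col T2: 1·0 + 1·0 + 0·-4 + 0·-2 + 0·4 = 0
  col T3: 1·0 + 1·0 + 0·-4 + 0·4 = 0
  col T4: 1·0 + 1·0 + 0·3 + 0·-1 = 0
  col T5: 1·0 + 1·0 + 0·3 + 0·-3 = 0

y = (p0:1, p1:1, p2:0, p3:0, p4:0, p5:0, p6:0, p7:0)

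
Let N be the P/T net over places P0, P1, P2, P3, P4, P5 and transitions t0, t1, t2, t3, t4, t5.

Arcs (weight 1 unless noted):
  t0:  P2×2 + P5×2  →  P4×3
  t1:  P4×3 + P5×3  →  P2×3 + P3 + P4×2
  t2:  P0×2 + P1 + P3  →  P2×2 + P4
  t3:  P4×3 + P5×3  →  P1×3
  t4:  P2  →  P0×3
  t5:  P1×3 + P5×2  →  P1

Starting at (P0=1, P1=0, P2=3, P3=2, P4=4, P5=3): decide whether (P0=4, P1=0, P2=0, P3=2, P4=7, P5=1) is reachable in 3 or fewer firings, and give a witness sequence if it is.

YES — reachable via ⟨t0, t4⟩ (2 firings)

step 1: fire t0:  (P0=1, P1=0, P2=3, P3=2, P4=4, P5=3) → (P0=1, P1=0, P2=1, P3=2, P4=7, P5=1)
step 2: fire t4:  (P0=1, P1=0, P2=1, P3=2, P4=7, P5=1) → (P0=4, P1=0, P2=0, P3=2, P4=7, P5=1)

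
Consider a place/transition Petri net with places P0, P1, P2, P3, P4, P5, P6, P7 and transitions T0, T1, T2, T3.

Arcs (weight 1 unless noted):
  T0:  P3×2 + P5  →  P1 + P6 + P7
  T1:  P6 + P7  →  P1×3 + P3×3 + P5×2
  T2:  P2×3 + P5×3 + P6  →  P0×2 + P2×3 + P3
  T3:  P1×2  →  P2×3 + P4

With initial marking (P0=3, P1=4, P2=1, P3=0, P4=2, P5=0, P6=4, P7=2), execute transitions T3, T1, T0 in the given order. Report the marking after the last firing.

step 1: fire T3:  (P0=3, P1=4, P2=1, P3=0, P4=2, P5=0, P6=4, P7=2) → (P0=3, P1=2, P2=4, P3=0, P4=3, P5=0, P6=4, P7=2)
step 2: fire T1:  (P0=3, P1=2, P2=4, P3=0, P4=3, P5=0, P6=4, P7=2) → (P0=3, P1=5, P2=4, P3=3, P4=3, P5=2, P6=3, P7=1)
step 3: fire T0:  (P0=3, P1=5, P2=4, P3=3, P4=3, P5=2, P6=3, P7=1) → (P0=3, P1=6, P2=4, P3=1, P4=3, P5=1, P6=4, P7=2)

(P0=3, P1=6, P2=4, P3=1, P4=3, P5=1, P6=4, P7=2)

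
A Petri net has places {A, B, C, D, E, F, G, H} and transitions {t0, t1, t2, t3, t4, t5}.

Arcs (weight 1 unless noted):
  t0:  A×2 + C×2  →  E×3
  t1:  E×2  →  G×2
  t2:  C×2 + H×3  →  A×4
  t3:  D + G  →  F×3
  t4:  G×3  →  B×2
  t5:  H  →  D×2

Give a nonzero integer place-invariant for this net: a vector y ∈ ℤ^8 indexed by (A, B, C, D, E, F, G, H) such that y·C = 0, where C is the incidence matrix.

Incidence matrix C (rows=places, cols=transitions):
       t0   t1   t2   t3   t4   t5
    A  -2    0    4    0    0    0
    B   0    0    0    0    2    0
    C  -2    0   -2    0    0    0
    D   0    0    0   -1    0    2
    E   3   -2    0    0    0    0
    F   0    0    0    3    0    0
    G   0    2    0   -1   -3    0
    H   0    0   -3    0    0   -1

Candidate y = [3, 9, 6, 0, 6, 2, 6, 0]; check y·C column-wise:
  col t0: 3·-2 + 9·0 + 6·-2 + 6·3 + 2·0 + 6·0 = 0
  col t1: 3·0 + 9·0 + 6·0 + 6·-2 + 2·0 + 6·2 = 0
  col t2: 3·4 + 9·0 + 6·-2 + 6·0 + 2·0 + 6·0 + 0·-3 = 0
  col t3: 3·0 + 9·0 + 6·0 + 0·-1 + 6·0 + 2·3 + 6·-1 = 0
  col t4: 3·0 + 9·2 + 6·0 + 6·0 + 2·0 + 6·-3 = 0
  col t5: 3·0 + 9·0 + 6·0 + 0·2 + 6·0 + 2·0 + 6·0 + 0·-1 = 0

y = (A:3, B:9, C:6, D:0, E:6, F:2, G:6, H:0)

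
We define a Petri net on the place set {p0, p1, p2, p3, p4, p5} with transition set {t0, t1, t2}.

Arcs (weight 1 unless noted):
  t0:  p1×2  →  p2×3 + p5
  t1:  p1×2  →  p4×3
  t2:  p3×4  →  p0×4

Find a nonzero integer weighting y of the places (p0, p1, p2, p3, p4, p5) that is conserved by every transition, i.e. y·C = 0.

y = (p0:1, p1:0, p2:0, p3:1, p4:0, p5:0)

Incidence matrix C (rows=places, cols=transitions):
       t0   t1   t2
   p0   0    0    4
   p1  -2   -2    0
   p2   3    0    0
   p3   0    0   -4
   p4   0    3    0
   p5   1    0    0

Candidate y = [1, 0, 0, 1, 0, 0]; check y·C column-wise:
  col t0: 1·0 + 0·-2 + 0·3 + 1·0 + 0·1 = 0
  col t1: 1·0 + 0·-2 + 1·0 + 0·3 = 0
  col t2: 1·4 + 1·-4 = 0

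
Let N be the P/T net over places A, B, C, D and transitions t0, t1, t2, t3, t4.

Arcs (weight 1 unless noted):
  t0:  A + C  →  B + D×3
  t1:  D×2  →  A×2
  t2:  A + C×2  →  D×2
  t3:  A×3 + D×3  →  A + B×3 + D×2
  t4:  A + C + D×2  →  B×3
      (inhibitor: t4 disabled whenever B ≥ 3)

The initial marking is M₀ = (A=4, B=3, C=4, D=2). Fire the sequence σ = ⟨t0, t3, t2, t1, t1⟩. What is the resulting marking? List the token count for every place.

(A=4, B=7, C=1, D=2)

step 1: fire t0:  (A=4, B=3, C=4, D=2) → (A=3, B=4, C=3, D=5)
step 2: fire t3:  (A=3, B=4, C=3, D=5) → (A=1, B=7, C=3, D=4)
step 3: fire t2:  (A=1, B=7, C=3, D=4) → (A=0, B=7, C=1, D=6)
step 4: fire t1:  (A=0, B=7, C=1, D=6) → (A=2, B=7, C=1, D=4)
step 5: fire t1:  (A=2, B=7, C=1, D=4) → (A=4, B=7, C=1, D=2)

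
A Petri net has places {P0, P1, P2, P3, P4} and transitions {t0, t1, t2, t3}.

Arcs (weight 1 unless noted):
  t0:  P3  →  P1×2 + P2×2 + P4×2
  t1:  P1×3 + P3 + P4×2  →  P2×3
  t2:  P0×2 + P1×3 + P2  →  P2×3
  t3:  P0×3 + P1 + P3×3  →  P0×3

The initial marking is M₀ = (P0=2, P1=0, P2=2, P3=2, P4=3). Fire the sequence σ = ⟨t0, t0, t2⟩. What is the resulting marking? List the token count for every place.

step 1: fire t0:  (P0=2, P1=0, P2=2, P3=2, P4=3) → (P0=2, P1=2, P2=4, P3=1, P4=5)
step 2: fire t0:  (P0=2, P1=2, P2=4, P3=1, P4=5) → (P0=2, P1=4, P2=6, P3=0, P4=7)
step 3: fire t2:  (P0=2, P1=4, P2=6, P3=0, P4=7) → (P0=0, P1=1, P2=8, P3=0, P4=7)

(P0=0, P1=1, P2=8, P3=0, P4=7)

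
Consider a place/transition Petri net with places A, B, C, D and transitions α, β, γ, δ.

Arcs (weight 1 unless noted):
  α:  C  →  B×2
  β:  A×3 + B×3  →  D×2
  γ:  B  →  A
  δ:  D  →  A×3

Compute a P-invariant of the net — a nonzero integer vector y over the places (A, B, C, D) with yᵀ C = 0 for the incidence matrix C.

Incidence matrix C (rows=places, cols=transitions):
        α    β    γ    δ
    A   0   -3    1    3
    B   2   -3   -1    0
    C  -1    0    0    0
    D   0    2    0   -1

Candidate y = [1, 1, 2, 3]; check y·C column-wise:
  col α: 1·0 + 1·2 + 2·-1 + 3·0 = 0
  col β: 1·-3 + 1·-3 + 2·0 + 3·2 = 0
  col γ: 1·1 + 1·-1 + 2·0 + 3·0 = 0
  col δ: 1·3 + 1·0 + 2·0 + 3·-1 = 0

y = (A:1, B:1, C:2, D:3)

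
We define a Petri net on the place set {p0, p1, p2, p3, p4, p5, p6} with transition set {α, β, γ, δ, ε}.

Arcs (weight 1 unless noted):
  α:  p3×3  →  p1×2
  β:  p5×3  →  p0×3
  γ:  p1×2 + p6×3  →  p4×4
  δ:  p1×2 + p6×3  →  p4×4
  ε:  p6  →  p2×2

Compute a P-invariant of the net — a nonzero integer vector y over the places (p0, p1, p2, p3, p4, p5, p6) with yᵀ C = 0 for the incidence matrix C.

y = (p0:0, p1:6, p2:0, p3:4, p4:3, p5:0, p6:0)

Incidence matrix C (rows=places, cols=transitions):
        α    β    γ    δ    ε
   p0   0    3    0    0    0
   p1   2    0   -2   -2    0
   p2   0    0    0    0    2
   p3  -3    0    0    0    0
   p4   0    0    4    4    0
   p5   0   -3    0    0    0
   p6   0    0   -3   -3   -1

Candidate y = [0, 6, 0, 4, 3, 0, 0]; check y·C column-wise:
  col α: 6·2 + 4·-3 + 3·0 = 0
  col β: 0·3 + 6·0 + 4·0 + 3·0 + 0·-3 = 0
  col γ: 6·-2 + 4·0 + 3·4 + 0·-3 = 0
  col δ: 6·-2 + 4·0 + 3·4 + 0·-3 = 0
  col ε: 6·0 + 0·2 + 4·0 + 3·0 + 0·-1 = 0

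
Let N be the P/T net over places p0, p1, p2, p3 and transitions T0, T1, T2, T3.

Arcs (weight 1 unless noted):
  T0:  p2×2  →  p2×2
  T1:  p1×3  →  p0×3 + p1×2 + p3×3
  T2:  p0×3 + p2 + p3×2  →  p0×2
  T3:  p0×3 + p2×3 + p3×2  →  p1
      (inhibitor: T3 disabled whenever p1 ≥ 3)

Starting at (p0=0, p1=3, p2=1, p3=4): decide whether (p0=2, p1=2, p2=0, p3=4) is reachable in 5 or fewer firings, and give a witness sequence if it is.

depth 0: 1 marking
depth 1: 2 markings reached so far
depth 2: 3 markings reached so far
depth 3: 3 markings reached so far
(frontier empty at depth 3; search complete)
target is not among the 3 markings reachable within 5 steps

NO — not reachable within 5 firings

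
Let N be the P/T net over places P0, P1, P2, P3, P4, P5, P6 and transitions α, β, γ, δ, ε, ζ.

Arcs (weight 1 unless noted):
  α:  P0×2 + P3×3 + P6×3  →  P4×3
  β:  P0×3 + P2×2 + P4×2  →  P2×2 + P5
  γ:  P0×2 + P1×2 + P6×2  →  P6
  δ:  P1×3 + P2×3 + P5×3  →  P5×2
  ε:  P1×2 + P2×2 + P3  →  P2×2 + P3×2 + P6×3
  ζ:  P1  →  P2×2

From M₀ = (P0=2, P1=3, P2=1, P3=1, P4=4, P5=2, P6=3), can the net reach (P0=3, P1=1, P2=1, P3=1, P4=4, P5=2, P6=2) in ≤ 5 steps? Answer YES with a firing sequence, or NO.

depth 0: 1 marking
depth 1: 3 markings reached so far
depth 2: 6 markings reached so far
depth 3: 7 markings reached so far
depth 4: 7 markings reached so far
(frontier empty at depth 4; search complete)
target is not among the 7 markings reachable within 5 steps

NO — not reachable within 5 firings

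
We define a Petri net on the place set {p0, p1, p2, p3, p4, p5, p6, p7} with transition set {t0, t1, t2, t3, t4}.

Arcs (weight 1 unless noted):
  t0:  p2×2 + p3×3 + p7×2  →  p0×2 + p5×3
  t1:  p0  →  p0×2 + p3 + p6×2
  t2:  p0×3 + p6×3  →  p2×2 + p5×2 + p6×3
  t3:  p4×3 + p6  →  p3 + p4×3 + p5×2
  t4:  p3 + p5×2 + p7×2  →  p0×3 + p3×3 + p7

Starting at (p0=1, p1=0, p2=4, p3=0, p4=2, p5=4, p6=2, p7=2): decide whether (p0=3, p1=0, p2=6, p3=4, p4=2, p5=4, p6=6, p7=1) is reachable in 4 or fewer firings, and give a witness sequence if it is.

step 1: fire t1:  (p0=1, p1=0, p2=4, p3=0, p4=2, p5=4, p6=2, p7=2) → (p0=2, p1=0, p2=4, p3=1, p4=2, p5=4, p6=4, p7=2)
step 2: fire t1:  (p0=2, p1=0, p2=4, p3=1, p4=2, p5=4, p6=4, p7=2) → (p0=3, p1=0, p2=4, p3=2, p4=2, p5=4, p6=6, p7=2)
step 3: fire t2:  (p0=3, p1=0, p2=4, p3=2, p4=2, p5=4, p6=6, p7=2) → (p0=0, p1=0, p2=6, p3=2, p4=2, p5=6, p6=6, p7=2)
step 4: fire t4:  (p0=0, p1=0, p2=6, p3=2, p4=2, p5=6, p6=6, p7=2) → (p0=3, p1=0, p2=6, p3=4, p4=2, p5=4, p6=6, p7=1)

YES — reachable via ⟨t1, t1, t2, t4⟩ (4 firings)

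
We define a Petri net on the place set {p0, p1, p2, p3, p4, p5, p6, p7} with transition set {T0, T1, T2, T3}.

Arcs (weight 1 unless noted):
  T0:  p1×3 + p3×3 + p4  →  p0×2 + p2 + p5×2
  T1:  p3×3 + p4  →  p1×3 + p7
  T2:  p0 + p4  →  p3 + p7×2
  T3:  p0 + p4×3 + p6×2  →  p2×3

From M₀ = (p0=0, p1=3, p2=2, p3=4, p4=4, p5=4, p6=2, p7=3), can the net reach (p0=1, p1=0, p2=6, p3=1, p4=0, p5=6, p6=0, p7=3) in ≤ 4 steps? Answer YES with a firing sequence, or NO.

step 1: fire T0:  (p0=0, p1=3, p2=2, p3=4, p4=4, p5=4, p6=2, p7=3) → (p0=2, p1=0, p2=3, p3=1, p4=3, p5=6, p6=2, p7=3)
step 2: fire T3:  (p0=2, p1=0, p2=3, p3=1, p4=3, p5=6, p6=2, p7=3) → (p0=1, p1=0, p2=6, p3=1, p4=0, p5=6, p6=0, p7=3)

YES — reachable via ⟨T0, T3⟩ (2 firings)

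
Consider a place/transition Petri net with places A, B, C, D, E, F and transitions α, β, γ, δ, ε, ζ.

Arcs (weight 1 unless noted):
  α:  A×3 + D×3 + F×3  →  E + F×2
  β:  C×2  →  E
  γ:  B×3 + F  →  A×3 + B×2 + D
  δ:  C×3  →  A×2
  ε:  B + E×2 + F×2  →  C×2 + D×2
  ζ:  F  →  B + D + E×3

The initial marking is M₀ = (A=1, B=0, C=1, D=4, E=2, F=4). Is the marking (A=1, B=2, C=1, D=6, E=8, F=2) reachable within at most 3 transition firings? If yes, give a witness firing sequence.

step 1: fire ζ:  (A=1, B=0, C=1, D=4, E=2, F=4) → (A=1, B=1, C=1, D=5, E=5, F=3)
step 2: fire ζ:  (A=1, B=1, C=1, D=5, E=5, F=3) → (A=1, B=2, C=1, D=6, E=8, F=2)

YES — reachable via ⟨ζ, ζ⟩ (2 firings)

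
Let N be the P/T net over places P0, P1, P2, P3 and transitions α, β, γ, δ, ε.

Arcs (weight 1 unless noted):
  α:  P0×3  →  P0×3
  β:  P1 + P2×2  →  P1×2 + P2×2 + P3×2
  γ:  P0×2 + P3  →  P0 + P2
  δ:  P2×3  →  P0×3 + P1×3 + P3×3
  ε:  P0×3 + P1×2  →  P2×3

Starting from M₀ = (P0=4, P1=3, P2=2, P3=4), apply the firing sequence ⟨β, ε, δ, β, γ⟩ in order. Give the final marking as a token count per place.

step 1: fire β:  (P0=4, P1=3, P2=2, P3=4) → (P0=4, P1=4, P2=2, P3=6)
step 2: fire ε:  (P0=4, P1=4, P2=2, P3=6) → (P0=1, P1=2, P2=5, P3=6)
step 3: fire δ:  (P0=1, P1=2, P2=5, P3=6) → (P0=4, P1=5, P2=2, P3=9)
step 4: fire β:  (P0=4, P1=5, P2=2, P3=9) → (P0=4, P1=6, P2=2, P3=11)
step 5: fire γ:  (P0=4, P1=6, P2=2, P3=11) → (P0=3, P1=6, P2=3, P3=10)

(P0=3, P1=6, P2=3, P3=10)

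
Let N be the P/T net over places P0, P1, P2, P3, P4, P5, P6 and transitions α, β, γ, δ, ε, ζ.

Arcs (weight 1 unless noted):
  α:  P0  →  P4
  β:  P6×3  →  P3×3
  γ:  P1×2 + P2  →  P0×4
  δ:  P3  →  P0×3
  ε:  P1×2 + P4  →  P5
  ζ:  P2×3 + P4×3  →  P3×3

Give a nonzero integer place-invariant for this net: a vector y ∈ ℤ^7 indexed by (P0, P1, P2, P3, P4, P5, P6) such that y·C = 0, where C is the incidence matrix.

Incidence matrix C (rows=places, cols=transitions):
        α    β    γ    δ    ε    ζ
   P0  -1    0    4    3    0    0
   P1   0    0   -2    0   -2    0
   P2   0    0   -1    0    0   -3
   P3   0    3    0   -1    0    3
   P4   1    0    0    0   -1   -3
   P5   0    0    0    0    1    0
   P6   0   -3    0    0    0    0

Candidate y = [1, 1, 2, 3, 1, 3, 3]; check y·C column-wise:
  col α: 1·-1 + 1·0 + 2·0 + 3·0 + 1·1 + 3·0 + 3·0 = 0
  col β: 1·0 + 1·0 + 2·0 + 3·3 + 1·0 + 3·0 + 3·-3 = 0
  col γ: 1·4 + 1·-2 + 2·-1 + 3·0 + 1·0 + 3·0 + 3·0 = 0
  col δ: 1·3 + 1·0 + 2·0 + 3·-1 + 1·0 + 3·0 + 3·0 = 0
  col ε: 1·0 + 1·-2 + 2·0 + 3·0 + 1·-1 + 3·1 + 3·0 = 0
  col ζ: 1·0 + 1·0 + 2·-3 + 3·3 + 1·-3 + 3·0 + 3·0 = 0

y = (P0:1, P1:1, P2:2, P3:3, P4:1, P5:3, P6:3)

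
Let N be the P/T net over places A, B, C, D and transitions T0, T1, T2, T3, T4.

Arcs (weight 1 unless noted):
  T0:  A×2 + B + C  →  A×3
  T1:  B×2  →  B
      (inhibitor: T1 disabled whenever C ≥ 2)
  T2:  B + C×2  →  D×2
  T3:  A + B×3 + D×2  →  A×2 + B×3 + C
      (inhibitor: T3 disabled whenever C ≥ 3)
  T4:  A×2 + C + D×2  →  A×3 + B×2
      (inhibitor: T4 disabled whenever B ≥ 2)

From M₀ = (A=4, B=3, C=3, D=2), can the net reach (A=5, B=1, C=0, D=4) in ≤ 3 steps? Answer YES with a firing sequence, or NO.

YES — reachable via ⟨T0, T2⟩ (2 firings)

step 1: fire T0:  (A=4, B=3, C=3, D=2) → (A=5, B=2, C=2, D=2)
step 2: fire T2:  (A=5, B=2, C=2, D=2) → (A=5, B=1, C=0, D=4)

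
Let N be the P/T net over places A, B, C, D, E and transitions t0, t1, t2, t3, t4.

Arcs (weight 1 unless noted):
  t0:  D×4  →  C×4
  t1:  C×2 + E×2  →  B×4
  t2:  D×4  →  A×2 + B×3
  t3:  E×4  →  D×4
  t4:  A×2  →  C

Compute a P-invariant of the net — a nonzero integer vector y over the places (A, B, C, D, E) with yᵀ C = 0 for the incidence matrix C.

y = (A:1, B:2, C:2, D:2, E:2)

Incidence matrix C (rows=places, cols=transitions):
       t0   t1   t2   t3   t4
    A   0    0    2    0   -2
    B   0    4    3    0    0
    C   4   -2    0    0    1
    D  -4    0   -4    4    0
    E   0   -2    0   -4    0

Candidate y = [1, 2, 2, 2, 2]; check y·C column-wise:
  col t0: 1·0 + 2·0 + 2·4 + 2·-4 + 2·0 = 0
  col t1: 1·0 + 2·4 + 2·-2 + 2·0 + 2·-2 = 0
  col t2: 1·2 + 2·3 + 2·0 + 2·-4 + 2·0 = 0
  col t3: 1·0 + 2·0 + 2·0 + 2·4 + 2·-4 = 0
  col t4: 1·-2 + 2·0 + 2·1 + 2·0 + 2·0 = 0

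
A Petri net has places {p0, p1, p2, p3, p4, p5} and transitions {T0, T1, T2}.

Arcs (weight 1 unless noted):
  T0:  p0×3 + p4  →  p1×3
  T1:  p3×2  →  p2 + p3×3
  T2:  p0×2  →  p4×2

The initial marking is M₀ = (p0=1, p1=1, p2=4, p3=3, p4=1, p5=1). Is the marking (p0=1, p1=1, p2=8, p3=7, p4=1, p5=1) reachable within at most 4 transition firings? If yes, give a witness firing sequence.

YES — reachable via ⟨T1, T1, T1, T1⟩ (4 firings)

step 1: fire T1:  (p0=1, p1=1, p2=4, p3=3, p4=1, p5=1) → (p0=1, p1=1, p2=5, p3=4, p4=1, p5=1)
step 2: fire T1:  (p0=1, p1=1, p2=5, p3=4, p4=1, p5=1) → (p0=1, p1=1, p2=6, p3=5, p4=1, p5=1)
step 3: fire T1:  (p0=1, p1=1, p2=6, p3=5, p4=1, p5=1) → (p0=1, p1=1, p2=7, p3=6, p4=1, p5=1)
step 4: fire T1:  (p0=1, p1=1, p2=7, p3=6, p4=1, p5=1) → (p0=1, p1=1, p2=8, p3=7, p4=1, p5=1)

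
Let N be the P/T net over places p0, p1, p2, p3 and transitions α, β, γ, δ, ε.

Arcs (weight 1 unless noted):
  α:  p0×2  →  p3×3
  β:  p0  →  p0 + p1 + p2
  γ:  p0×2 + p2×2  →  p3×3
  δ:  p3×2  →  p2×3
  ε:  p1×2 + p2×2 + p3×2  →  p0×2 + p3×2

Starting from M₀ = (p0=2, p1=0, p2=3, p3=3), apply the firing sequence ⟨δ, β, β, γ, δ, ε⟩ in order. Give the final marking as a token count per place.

(p0=2, p1=0, p2=7, p3=2)

step 1: fire δ:  (p0=2, p1=0, p2=3, p3=3) → (p0=2, p1=0, p2=6, p3=1)
step 2: fire β:  (p0=2, p1=0, p2=6, p3=1) → (p0=2, p1=1, p2=7, p3=1)
step 3: fire β:  (p0=2, p1=1, p2=7, p3=1) → (p0=2, p1=2, p2=8, p3=1)
step 4: fire γ:  (p0=2, p1=2, p2=8, p3=1) → (p0=0, p1=2, p2=6, p3=4)
step 5: fire δ:  (p0=0, p1=2, p2=6, p3=4) → (p0=0, p1=2, p2=9, p3=2)
step 6: fire ε:  (p0=0, p1=2, p2=9, p3=2) → (p0=2, p1=0, p2=7, p3=2)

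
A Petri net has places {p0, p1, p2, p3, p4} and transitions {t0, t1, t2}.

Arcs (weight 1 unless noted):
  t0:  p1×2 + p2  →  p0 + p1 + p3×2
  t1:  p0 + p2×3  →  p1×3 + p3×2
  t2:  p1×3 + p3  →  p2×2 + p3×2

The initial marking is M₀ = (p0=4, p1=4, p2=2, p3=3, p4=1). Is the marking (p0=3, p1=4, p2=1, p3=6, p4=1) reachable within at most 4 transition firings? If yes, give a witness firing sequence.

step 1: fire t2:  (p0=4, p1=4, p2=2, p3=3, p4=1) → (p0=4, p1=1, p2=4, p3=4, p4=1)
step 2: fire t1:  (p0=4, p1=1, p2=4, p3=4, p4=1) → (p0=3, p1=4, p2=1, p3=6, p4=1)

YES — reachable via ⟨t2, t1⟩ (2 firings)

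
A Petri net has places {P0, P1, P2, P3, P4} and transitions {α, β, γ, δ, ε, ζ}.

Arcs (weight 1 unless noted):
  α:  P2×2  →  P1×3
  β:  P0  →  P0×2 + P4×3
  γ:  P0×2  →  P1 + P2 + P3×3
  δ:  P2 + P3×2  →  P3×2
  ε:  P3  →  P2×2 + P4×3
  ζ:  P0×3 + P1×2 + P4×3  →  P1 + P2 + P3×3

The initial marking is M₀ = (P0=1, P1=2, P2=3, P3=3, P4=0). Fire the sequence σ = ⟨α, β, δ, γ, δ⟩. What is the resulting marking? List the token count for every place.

step 1: fire α:  (P0=1, P1=2, P2=3, P3=3, P4=0) → (P0=1, P1=5, P2=1, P3=3, P4=0)
step 2: fire β:  (P0=1, P1=5, P2=1, P3=3, P4=0) → (P0=2, P1=5, P2=1, P3=3, P4=3)
step 3: fire δ:  (P0=2, P1=5, P2=1, P3=3, P4=3) → (P0=2, P1=5, P2=0, P3=3, P4=3)
step 4: fire γ:  (P0=2, P1=5, P2=0, P3=3, P4=3) → (P0=0, P1=6, P2=1, P3=6, P4=3)
step 5: fire δ:  (P0=0, P1=6, P2=1, P3=6, P4=3) → (P0=0, P1=6, P2=0, P3=6, P4=3)

(P0=0, P1=6, P2=0, P3=6, P4=3)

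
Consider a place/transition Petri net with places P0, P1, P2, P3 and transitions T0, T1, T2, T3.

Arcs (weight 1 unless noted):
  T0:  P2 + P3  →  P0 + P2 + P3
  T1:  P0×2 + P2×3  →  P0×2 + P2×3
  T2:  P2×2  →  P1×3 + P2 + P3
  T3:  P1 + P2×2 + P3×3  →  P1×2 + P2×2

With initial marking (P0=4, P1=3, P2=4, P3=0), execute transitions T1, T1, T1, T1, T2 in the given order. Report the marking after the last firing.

step 1: fire T1:  (P0=4, P1=3, P2=4, P3=0) → (P0=4, P1=3, P2=4, P3=0)
step 2: fire T1:  (P0=4, P1=3, P2=4, P3=0) → (P0=4, P1=3, P2=4, P3=0)
step 3: fire T1:  (P0=4, P1=3, P2=4, P3=0) → (P0=4, P1=3, P2=4, P3=0)
step 4: fire T1:  (P0=4, P1=3, P2=4, P3=0) → (P0=4, P1=3, P2=4, P3=0)
step 5: fire T2:  (P0=4, P1=3, P2=4, P3=0) → (P0=4, P1=6, P2=3, P3=1)

(P0=4, P1=6, P2=3, P3=1)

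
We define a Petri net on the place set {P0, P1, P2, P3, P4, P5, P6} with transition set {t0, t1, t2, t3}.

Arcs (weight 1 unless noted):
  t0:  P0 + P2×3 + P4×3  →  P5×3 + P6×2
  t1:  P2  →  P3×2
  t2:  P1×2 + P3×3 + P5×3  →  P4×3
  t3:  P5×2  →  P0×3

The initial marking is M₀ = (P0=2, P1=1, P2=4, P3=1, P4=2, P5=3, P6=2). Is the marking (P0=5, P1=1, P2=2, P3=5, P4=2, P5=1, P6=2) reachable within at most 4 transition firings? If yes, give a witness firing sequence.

YES — reachable via ⟨t1, t1, t3⟩ (3 firings)

step 1: fire t1:  (P0=2, P1=1, P2=4, P3=1, P4=2, P5=3, P6=2) → (P0=2, P1=1, P2=3, P3=3, P4=2, P5=3, P6=2)
step 2: fire t1:  (P0=2, P1=1, P2=3, P3=3, P4=2, P5=3, P6=2) → (P0=2, P1=1, P2=2, P3=5, P4=2, P5=3, P6=2)
step 3: fire t3:  (P0=2, P1=1, P2=2, P3=5, P4=2, P5=3, P6=2) → (P0=5, P1=1, P2=2, P3=5, P4=2, P5=1, P6=2)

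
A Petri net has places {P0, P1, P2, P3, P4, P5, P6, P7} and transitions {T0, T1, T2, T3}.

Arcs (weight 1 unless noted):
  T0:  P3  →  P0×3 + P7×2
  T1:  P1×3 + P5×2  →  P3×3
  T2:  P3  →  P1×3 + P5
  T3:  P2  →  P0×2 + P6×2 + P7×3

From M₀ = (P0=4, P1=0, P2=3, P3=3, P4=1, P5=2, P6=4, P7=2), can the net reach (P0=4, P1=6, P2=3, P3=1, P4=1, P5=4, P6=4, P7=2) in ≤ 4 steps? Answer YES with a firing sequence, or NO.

YES — reachable via ⟨T2, T2⟩ (2 firings)

step 1: fire T2:  (P0=4, P1=0, P2=3, P3=3, P4=1, P5=2, P6=4, P7=2) → (P0=4, P1=3, P2=3, P3=2, P4=1, P5=3, P6=4, P7=2)
step 2: fire T2:  (P0=4, P1=3, P2=3, P3=2, P4=1, P5=3, P6=4, P7=2) → (P0=4, P1=6, P2=3, P3=1, P4=1, P5=4, P6=4, P7=2)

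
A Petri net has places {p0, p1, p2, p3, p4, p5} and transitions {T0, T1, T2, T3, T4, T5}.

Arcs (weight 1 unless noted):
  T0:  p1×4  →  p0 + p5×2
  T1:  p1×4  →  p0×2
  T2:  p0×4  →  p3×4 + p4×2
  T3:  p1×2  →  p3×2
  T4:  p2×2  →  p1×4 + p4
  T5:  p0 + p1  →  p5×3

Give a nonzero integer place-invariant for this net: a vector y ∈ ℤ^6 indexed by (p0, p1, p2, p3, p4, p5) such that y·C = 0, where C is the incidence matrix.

y = (p0:2, p1:1, p2:3, p3:1, p4:2, p5:1)

Incidence matrix C (rows=places, cols=transitions):
       T0   T1   T2   T3   T4   T5
   p0   1    2   -4    0    0   -1
   p1  -4   -4    0   -2    4   -1
   p2   0    0    0    0   -2    0
   p3   0    0    4    2    0    0
   p4   0    0    2    0    1    0
   p5   2    0    0    0    0    3

Candidate y = [2, 1, 3, 1, 2, 1]; check y·C column-wise:
  col T0: 2·1 + 1·-4 + 3·0 + 1·0 + 2·0 + 1·2 = 0
  col T1: 2·2 + 1·-4 + 3·0 + 1·0 + 2·0 + 1·0 = 0
  col T2: 2·-4 + 1·0 + 3·0 + 1·4 + 2·2 + 1·0 = 0
  col T3: 2·0 + 1·-2 + 3·0 + 1·2 + 2·0 + 1·0 = 0
  col T4: 2·0 + 1·4 + 3·-2 + 1·0 + 2·1 + 1·0 = 0
  col T5: 2·-1 + 1·-1 + 3·0 + 1·0 + 2·0 + 1·3 = 0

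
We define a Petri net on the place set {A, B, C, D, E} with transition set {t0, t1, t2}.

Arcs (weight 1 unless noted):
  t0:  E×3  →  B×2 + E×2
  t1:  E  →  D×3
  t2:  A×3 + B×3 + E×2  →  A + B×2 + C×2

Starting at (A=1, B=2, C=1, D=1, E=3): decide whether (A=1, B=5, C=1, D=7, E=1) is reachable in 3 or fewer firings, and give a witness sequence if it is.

NO — not reachable within 3 firings

depth 0: 1 marking
depth 1: 3 markings reached so far
depth 2: 5 markings reached so far
depth 3: 7 markings reached so far
target is not among the 7 markings reachable within 3 steps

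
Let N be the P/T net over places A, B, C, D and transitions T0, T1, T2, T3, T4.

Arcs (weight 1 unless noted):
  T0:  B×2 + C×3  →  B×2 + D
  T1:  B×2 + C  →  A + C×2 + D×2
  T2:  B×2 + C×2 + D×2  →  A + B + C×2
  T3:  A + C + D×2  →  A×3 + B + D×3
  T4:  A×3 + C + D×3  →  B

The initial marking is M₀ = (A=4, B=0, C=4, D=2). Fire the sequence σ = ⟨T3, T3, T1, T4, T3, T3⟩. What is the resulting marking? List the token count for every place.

step 1: fire T3:  (A=4, B=0, C=4, D=2) → (A=6, B=1, C=3, D=3)
step 2: fire T3:  (A=6, B=1, C=3, D=3) → (A=8, B=2, C=2, D=4)
step 3: fire T1:  (A=8, B=2, C=2, D=4) → (A=9, B=0, C=3, D=6)
step 4: fire T4:  (A=9, B=0, C=3, D=6) → (A=6, B=1, C=2, D=3)
step 5: fire T3:  (A=6, B=1, C=2, D=3) → (A=8, B=2, C=1, D=4)
step 6: fire T3:  (A=8, B=2, C=1, D=4) → (A=10, B=3, C=0, D=5)

(A=10, B=3, C=0, D=5)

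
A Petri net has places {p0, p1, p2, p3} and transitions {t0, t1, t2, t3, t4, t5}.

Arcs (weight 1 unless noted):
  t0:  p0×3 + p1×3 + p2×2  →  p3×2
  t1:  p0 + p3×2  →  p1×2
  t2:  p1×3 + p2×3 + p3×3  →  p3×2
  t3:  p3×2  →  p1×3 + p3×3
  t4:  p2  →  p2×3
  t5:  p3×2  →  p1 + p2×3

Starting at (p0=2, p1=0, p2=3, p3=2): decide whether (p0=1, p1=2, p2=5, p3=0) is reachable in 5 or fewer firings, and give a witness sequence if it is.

step 1: fire t1:  (p0=2, p1=0, p2=3, p3=2) → (p0=1, p1=2, p2=3, p3=0)
step 2: fire t4:  (p0=1, p1=2, p2=3, p3=0) → (p0=1, p1=2, p2=5, p3=0)

YES — reachable via ⟨t1, t4⟩ (2 firings)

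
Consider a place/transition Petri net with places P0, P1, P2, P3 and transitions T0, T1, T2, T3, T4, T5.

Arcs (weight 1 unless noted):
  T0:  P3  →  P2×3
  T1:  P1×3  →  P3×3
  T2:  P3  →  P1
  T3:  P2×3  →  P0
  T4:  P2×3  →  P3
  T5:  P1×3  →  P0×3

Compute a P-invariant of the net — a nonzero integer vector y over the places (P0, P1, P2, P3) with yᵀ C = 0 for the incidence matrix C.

y = (P0:3, P1:3, P2:1, P3:3)

Incidence matrix C (rows=places, cols=transitions):
       T0   T1   T2   T3   T4   T5
   P0   0    0    0    1    0    3
   P1   0   -3    1    0    0   -3
   P2   3    0    0   -3   -3    0
   P3  -1    3   -1    0    1    0

Candidate y = [3, 3, 1, 3]; check y·C column-wise:
  col T0: 3·0 + 3·0 + 1·3 + 3·-1 = 0
  col T1: 3·0 + 3·-3 + 1·0 + 3·3 = 0
  col T2: 3·0 + 3·1 + 1·0 + 3·-1 = 0
  col T3: 3·1 + 3·0 + 1·-3 + 3·0 = 0
  col T4: 3·0 + 3·0 + 1·-3 + 3·1 = 0
  col T5: 3·3 + 3·-3 + 1·0 + 3·0 = 0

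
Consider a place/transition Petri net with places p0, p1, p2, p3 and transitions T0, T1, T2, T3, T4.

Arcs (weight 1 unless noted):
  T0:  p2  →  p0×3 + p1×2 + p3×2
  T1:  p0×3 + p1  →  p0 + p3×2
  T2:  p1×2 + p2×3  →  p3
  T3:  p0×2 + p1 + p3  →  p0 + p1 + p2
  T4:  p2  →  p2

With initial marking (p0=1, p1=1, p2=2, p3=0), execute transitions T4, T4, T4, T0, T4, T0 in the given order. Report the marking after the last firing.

step 1: fire T4:  (p0=1, p1=1, p2=2, p3=0) → (p0=1, p1=1, p2=2, p3=0)
step 2: fire T4:  (p0=1, p1=1, p2=2, p3=0) → (p0=1, p1=1, p2=2, p3=0)
step 3: fire T4:  (p0=1, p1=1, p2=2, p3=0) → (p0=1, p1=1, p2=2, p3=0)
step 4: fire T0:  (p0=1, p1=1, p2=2, p3=0) → (p0=4, p1=3, p2=1, p3=2)
step 5: fire T4:  (p0=4, p1=3, p2=1, p3=2) → (p0=4, p1=3, p2=1, p3=2)
step 6: fire T0:  (p0=4, p1=3, p2=1, p3=2) → (p0=7, p1=5, p2=0, p3=4)

(p0=7, p1=5, p2=0, p3=4)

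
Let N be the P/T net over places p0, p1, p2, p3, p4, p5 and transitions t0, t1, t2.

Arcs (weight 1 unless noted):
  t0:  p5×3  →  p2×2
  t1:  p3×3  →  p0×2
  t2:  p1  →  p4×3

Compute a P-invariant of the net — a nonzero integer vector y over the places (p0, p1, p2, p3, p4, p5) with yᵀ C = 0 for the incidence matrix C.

y = (p0:3, p1:0, p2:0, p3:2, p4:0, p5:0)

Incidence matrix C (rows=places, cols=transitions):
       t0   t1   t2
   p0   0    2    0
   p1   0    0   -1
   p2   2    0    0
   p3   0   -3    0
   p4   0    0    3
   p5  -3    0    0

Candidate y = [3, 0, 0, 2, 0, 0]; check y·C column-wise:
  col t0: 3·0 + 0·2 + 2·0 + 0·-3 = 0
  col t1: 3·2 + 2·-3 = 0
  col t2: 3·0 + 0·-1 + 2·0 + 0·3 = 0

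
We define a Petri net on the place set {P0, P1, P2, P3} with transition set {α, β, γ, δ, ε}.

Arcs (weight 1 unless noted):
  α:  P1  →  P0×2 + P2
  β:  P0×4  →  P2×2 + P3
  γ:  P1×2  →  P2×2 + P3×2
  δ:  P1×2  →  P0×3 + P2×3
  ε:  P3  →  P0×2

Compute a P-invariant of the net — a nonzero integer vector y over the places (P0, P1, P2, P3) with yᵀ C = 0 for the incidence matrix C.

Incidence matrix C (rows=places, cols=transitions):
        α    β    γ    δ    ε
   P0   2   -4    0    3    2
   P1  -1    0   -2   -2    0
   P2   1    2    2    3    0
   P3   0    1    2    0   -1

Candidate y = [1, 3, 1, 2]; check y·C column-wise:
  col α: 1·2 + 3·-1 + 1·1 + 2·0 = 0
  col β: 1·-4 + 3·0 + 1·2 + 2·1 = 0
  col γ: 1·0 + 3·-2 + 1·2 + 2·2 = 0
  col δ: 1·3 + 3·-2 + 1·3 + 2·0 = 0
  col ε: 1·2 + 3·0 + 1·0 + 2·-1 = 0

y = (P0:1, P1:3, P2:1, P3:2)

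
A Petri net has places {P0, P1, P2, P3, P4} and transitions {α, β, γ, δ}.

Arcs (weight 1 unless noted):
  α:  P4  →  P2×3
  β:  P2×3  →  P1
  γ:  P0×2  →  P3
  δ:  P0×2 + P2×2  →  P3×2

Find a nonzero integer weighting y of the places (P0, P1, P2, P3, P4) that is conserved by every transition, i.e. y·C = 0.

y = (P0:1, P1:3, P2:1, P3:2, P4:3)

Incidence matrix C (rows=places, cols=transitions):
        α    β    γ    δ
   P0   0    0   -2   -2
   P1   0    1    0    0
   P2   3   -3    0   -2
   P3   0    0    1    2
   P4  -1    0    0    0

Candidate y = [1, 3, 1, 2, 3]; check y·C column-wise:
  col α: 1·0 + 3·0 + 1·3 + 2·0 + 3·-1 = 0
  col β: 1·0 + 3·1 + 1·-3 + 2·0 + 3·0 = 0
  col γ: 1·-2 + 3·0 + 1·0 + 2·1 + 3·0 = 0
  col δ: 1·-2 + 3·0 + 1·-2 + 2·2 + 3·0 = 0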